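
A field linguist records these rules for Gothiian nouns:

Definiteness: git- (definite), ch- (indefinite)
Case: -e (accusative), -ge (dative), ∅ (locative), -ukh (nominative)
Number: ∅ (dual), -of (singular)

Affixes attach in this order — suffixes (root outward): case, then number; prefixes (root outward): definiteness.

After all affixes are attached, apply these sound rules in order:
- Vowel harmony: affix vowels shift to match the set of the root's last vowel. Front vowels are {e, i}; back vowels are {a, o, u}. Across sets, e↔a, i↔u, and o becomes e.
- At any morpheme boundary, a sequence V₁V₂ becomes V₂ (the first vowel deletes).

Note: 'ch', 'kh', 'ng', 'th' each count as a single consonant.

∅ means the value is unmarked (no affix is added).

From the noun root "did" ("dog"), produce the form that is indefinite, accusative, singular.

chdidef

Attach case accusative -e → dide.
Attach definiteness indefinite ch- → chdide.
Attach number singular -of → chdideof.
Apply vowel harmony: chdideof → chdideef.
Apply vowel deletion: chdideef → chdidef.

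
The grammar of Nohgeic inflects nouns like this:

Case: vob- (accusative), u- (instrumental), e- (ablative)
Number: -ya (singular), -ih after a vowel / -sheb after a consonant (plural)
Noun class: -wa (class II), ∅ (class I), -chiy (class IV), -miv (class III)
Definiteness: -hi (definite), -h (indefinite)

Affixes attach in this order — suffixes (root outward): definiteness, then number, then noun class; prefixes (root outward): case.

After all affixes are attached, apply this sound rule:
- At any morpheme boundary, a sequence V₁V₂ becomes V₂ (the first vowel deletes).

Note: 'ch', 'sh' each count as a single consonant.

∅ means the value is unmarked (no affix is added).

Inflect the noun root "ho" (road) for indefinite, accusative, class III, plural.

vobhohshebmiv

Attach definiteness indefinite -h → hoh.
Attach number plural -sheb (after consonant 'h') → hohsheb.
Attach case accusative vob- → vobhohsheb.
Attach noun class class III -miv → vobhohshebmiv.
Vowel deletion: no change.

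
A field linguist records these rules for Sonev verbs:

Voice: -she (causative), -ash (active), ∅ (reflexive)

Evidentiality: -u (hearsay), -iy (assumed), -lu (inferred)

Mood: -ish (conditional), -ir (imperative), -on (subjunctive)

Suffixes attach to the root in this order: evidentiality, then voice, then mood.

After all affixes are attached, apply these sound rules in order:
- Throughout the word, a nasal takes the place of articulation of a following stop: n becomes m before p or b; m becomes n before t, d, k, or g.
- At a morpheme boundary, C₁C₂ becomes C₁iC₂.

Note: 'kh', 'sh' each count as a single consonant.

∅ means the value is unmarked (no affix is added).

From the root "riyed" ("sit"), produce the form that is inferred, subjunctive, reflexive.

riyediluon

Attach evidentiality inferred -lu → riyedlu.
voice = reflexive: zero marking, form stays riyedlu.
Attach mood subjunctive -on → riyedluon.
Nasal assimilation: no change.
Apply epenthesis: riyedluon → riyediluon.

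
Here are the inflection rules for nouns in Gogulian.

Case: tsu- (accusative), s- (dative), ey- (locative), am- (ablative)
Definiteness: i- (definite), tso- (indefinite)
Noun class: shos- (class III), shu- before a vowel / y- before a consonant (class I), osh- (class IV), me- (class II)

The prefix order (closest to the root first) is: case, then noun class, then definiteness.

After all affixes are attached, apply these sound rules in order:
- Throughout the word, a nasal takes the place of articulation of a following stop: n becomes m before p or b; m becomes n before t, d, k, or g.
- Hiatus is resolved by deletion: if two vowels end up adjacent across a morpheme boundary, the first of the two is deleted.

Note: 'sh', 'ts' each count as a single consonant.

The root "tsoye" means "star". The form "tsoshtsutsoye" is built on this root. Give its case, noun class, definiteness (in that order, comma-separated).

accusative, class IV, indefinite

Segment: tso-osh-tsu-tsoye.
case: tsu- → accusative.
noun class: osh- → class IV.
definiteness: tso- → indefinite.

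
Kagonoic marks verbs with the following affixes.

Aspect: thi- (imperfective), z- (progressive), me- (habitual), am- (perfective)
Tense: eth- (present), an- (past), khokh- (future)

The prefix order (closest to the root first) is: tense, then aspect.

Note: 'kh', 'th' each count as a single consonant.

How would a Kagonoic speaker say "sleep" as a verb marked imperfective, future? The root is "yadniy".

Attach tense future khokh- → khokhyadniy.
Attach aspect imperfective thi- → thikhokhyadniy.

thikhokhyadniy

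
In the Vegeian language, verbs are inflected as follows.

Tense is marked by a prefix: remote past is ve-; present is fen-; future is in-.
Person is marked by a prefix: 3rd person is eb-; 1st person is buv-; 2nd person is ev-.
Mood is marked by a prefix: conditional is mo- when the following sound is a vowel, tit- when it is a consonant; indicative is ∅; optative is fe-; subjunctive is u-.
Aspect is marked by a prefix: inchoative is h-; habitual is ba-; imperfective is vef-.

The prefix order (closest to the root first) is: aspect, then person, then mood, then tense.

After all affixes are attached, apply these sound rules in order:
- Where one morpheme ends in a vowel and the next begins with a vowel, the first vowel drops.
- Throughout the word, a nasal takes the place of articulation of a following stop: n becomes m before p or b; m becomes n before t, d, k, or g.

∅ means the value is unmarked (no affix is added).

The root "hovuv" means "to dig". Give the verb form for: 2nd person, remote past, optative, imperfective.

vefevvefhovuv

Attach aspect imperfective vef- → vefhovuv.
Attach person 2nd person ev- → evvefhovuv.
Attach mood optative fe- → feevvefhovuv.
Attach tense remote past ve- → vefeevvefhovuv.
Apply vowel deletion: vefeevvefhovuv → vefevvefhovuv.
Nasal assimilation: no change.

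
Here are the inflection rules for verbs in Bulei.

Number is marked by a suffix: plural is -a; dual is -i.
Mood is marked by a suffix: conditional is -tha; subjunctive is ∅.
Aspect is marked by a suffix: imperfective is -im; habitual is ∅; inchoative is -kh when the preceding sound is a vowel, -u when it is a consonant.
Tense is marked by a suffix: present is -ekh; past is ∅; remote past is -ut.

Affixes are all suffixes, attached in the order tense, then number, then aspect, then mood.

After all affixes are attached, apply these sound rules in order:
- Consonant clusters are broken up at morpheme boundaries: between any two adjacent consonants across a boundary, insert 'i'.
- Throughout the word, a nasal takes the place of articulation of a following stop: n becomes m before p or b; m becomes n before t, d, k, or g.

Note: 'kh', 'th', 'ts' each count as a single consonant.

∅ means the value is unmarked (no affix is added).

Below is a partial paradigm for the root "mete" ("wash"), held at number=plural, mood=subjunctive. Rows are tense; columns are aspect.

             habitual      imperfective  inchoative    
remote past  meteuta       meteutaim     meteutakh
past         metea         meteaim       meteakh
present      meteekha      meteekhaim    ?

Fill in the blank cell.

meteekhakh

Attach tense present -ekh → meteekh.
Attach number plural -a → meteekha.
Attach aspect inchoative -kh (after vowel 'a') → meteekhakh.
mood = subjunctive: zero marking, form stays meteekhakh.
Epenthesis: no change.
Nasal assimilation: no change.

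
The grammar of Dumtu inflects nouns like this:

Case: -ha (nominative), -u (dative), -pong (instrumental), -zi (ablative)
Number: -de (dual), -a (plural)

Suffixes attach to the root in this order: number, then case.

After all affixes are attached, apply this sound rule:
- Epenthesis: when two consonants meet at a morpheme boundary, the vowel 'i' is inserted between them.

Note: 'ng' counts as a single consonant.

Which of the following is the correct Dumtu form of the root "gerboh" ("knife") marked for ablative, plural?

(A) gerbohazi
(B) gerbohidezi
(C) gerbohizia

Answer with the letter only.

Attach number plural -a → gerboha.
Attach case ablative -zi → gerbohazi.
Epenthesis: no change.
So the correct form is gerbohazi, option (A).
(C) gerbohizia is wrong: it has the affixes in the wrong order.
(B) gerbohidezi is wrong: it uses dual instead of plural for number.

A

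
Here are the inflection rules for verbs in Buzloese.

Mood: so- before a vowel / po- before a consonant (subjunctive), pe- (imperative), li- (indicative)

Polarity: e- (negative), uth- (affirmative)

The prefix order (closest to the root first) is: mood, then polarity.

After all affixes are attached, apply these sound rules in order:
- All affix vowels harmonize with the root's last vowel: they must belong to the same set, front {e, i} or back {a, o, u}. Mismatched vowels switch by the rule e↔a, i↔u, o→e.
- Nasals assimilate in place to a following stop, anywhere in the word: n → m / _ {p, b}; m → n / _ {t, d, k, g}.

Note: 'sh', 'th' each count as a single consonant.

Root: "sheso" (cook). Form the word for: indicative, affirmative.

uthlusheso

Attach mood indicative li- → lisheso.
Attach polarity affirmative uth- → uthlisheso.
Apply vowel harmony: uthlisheso → uthlusheso.
Nasal assimilation: no change.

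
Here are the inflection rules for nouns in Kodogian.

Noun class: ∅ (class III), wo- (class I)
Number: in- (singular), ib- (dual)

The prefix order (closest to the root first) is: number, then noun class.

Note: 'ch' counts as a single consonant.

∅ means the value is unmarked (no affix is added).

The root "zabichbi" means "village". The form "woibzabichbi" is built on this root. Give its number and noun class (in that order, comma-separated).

dual, class I

Segment: wo-ib-zabichbi.
number: ib- → dual.
noun class: wo- → class I.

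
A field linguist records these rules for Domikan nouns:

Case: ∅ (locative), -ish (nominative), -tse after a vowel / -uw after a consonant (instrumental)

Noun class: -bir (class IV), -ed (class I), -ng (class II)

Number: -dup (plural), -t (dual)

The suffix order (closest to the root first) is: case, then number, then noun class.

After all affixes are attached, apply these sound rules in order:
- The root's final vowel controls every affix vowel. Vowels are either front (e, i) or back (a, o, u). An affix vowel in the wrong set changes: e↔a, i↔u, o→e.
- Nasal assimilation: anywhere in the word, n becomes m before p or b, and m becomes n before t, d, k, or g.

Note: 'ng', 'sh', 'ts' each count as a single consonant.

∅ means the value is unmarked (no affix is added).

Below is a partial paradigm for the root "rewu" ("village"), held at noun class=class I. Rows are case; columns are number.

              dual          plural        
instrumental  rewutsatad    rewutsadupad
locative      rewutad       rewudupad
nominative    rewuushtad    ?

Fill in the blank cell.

Attach case nominative -ish → rewuish.
Attach number plural -dup → rewuishdup.
Attach noun class class I -ed → rewuishduped.
Apply vowel harmony: rewuishduped → rewuushdupad.
Nasal assimilation: no change.

rewuushdupad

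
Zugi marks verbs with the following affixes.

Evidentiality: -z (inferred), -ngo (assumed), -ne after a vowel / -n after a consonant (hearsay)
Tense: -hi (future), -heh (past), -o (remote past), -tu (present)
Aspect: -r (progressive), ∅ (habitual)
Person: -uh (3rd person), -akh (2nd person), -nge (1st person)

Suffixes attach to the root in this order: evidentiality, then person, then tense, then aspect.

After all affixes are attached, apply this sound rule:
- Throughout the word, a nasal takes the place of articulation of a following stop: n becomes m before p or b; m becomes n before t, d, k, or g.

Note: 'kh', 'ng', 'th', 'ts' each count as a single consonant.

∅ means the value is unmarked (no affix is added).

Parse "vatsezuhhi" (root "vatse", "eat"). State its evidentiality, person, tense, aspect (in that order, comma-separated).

Segment: vatse-z-uh-hi.
evidentiality: -z → inferred.
person: -uh → 3rd person.
tense: -hi → future.
aspect: ∅ → habitual.

inferred, 3rd person, future, habitual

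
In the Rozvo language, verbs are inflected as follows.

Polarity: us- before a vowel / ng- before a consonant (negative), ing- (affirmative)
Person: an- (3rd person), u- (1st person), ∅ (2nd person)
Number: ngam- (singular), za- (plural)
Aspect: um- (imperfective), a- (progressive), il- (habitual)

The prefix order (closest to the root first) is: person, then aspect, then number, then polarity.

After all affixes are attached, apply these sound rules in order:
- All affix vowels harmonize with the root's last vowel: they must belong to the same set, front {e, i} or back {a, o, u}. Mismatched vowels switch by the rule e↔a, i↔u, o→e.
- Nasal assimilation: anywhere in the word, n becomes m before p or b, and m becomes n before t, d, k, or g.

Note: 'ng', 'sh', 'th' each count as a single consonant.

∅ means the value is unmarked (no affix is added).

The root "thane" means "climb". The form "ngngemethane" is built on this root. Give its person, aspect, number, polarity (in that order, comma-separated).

Segment: ng-ngam-a-thane.
person: ∅ → 2nd person.
aspect: a- → progressive.
number: ngam- → singular.
polarity: us/ng- → negative.

2nd person, progressive, singular, negative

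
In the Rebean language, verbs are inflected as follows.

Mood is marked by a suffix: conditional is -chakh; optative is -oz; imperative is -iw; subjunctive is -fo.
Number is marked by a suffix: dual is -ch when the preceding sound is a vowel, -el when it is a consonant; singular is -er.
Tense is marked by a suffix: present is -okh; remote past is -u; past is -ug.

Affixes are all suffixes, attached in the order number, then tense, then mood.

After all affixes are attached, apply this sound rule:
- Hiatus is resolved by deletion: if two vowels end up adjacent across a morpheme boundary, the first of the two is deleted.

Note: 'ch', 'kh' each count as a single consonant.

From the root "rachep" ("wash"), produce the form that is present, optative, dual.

Attach number dual -el (after consonant 'p') → rachepel.
Attach tense present -okh → rachepelokh.
Attach mood optative -oz → rachepelokhoz.
Vowel deletion: no change.

rachepelokhoz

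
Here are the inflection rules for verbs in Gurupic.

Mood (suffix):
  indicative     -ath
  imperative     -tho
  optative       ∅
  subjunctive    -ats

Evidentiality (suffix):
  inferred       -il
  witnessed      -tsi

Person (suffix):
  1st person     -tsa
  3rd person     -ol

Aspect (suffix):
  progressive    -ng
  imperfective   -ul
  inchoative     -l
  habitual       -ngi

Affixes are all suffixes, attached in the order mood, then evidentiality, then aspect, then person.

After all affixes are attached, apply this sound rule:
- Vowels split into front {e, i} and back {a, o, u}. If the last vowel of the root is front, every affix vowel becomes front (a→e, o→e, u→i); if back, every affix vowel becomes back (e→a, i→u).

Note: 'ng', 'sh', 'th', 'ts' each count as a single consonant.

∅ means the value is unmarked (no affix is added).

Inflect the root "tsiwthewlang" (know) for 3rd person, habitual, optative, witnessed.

mood = optative: zero marking, form stays tsiwthewlang.
Attach evidentiality witnessed -tsi → tsiwthewlangtsi.
Attach aspect habitual -ngi → tsiwthewlangtsingi.
Attach person 3rd person -ol → tsiwthewlangtsingiol.
Apply vowel harmony: tsiwthewlangtsingiol → tsiwthewlangtsunguol.

tsiwthewlangtsunguol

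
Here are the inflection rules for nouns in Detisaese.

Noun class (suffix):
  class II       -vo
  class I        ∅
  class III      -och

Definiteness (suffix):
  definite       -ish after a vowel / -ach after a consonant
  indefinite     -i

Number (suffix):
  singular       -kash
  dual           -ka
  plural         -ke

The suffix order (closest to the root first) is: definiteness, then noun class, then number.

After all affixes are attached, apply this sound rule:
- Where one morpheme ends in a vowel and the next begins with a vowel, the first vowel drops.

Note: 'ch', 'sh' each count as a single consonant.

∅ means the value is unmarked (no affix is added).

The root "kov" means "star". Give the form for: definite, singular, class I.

kovachkash

Attach definiteness definite -ach (after consonant 'v') → kovach.
noun class = class I: zero marking, form stays kovach.
Attach number singular -kash → kovachkash.
Vowel deletion: no change.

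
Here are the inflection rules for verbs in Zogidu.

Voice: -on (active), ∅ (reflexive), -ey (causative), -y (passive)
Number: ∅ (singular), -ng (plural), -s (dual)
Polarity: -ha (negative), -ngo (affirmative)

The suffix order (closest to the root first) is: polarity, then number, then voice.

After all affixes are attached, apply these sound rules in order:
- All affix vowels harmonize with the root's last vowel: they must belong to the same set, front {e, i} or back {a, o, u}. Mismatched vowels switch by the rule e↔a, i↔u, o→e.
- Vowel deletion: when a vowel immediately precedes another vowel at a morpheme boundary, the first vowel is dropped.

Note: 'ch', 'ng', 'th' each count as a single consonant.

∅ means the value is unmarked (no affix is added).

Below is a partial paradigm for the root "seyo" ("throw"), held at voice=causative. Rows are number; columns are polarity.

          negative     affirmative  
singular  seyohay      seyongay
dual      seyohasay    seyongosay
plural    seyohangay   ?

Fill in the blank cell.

seyongongay

Attach polarity affirmative -ngo → seyongo.
Attach number plural -ng → seyongong.
Attach voice causative -ey → seyongongey.
Apply vowel harmony: seyongongey → seyongongay.
Vowel deletion: no change.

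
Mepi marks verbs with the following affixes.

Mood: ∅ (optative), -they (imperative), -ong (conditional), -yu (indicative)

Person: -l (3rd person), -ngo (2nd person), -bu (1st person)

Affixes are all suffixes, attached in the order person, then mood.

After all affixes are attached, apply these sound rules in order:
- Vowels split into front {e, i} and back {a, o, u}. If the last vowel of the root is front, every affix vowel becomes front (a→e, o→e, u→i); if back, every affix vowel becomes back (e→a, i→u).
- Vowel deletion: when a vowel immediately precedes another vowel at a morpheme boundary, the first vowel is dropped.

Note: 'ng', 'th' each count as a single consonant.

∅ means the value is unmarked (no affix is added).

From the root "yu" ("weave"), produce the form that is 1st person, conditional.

Attach person 1st person -bu → yubu.
Attach mood conditional -ong → yubuong.
Vowel harmony: no change.
Apply vowel deletion: yubuong → yubong.

yubong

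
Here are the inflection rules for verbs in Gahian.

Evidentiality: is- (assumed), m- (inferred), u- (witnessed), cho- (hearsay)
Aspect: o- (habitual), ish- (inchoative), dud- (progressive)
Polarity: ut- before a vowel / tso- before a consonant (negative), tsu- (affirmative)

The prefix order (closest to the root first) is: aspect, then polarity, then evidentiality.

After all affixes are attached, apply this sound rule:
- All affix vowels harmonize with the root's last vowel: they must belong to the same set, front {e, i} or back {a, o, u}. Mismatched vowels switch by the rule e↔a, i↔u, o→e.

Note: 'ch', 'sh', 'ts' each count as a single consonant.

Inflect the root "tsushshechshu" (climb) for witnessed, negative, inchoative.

uutushtsushshechshu

Attach aspect inchoative ish- → ishtsushshechshu.
Attach polarity negative ut- (before vowel 'i') → utishtsushshechshu.
Attach evidentiality witnessed u- → uutishtsushshechshu.
Apply vowel harmony: uutishtsushshechshu → uutushtsushshechshu.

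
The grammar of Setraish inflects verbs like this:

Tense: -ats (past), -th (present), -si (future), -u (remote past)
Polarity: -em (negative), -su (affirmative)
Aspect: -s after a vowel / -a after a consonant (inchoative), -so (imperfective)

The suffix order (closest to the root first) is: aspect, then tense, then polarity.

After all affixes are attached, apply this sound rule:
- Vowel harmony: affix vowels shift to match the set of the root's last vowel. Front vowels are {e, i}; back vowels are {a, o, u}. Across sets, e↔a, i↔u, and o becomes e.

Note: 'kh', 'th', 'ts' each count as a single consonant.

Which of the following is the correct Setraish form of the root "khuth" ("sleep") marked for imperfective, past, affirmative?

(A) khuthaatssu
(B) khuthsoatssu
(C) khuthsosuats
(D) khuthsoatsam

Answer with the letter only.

B

Attach aspect imperfective -so → khuthso.
Attach tense past -ats → khuthsoats.
Attach polarity affirmative -su → khuthsoatssu.
Vowel harmony: no change.
So the correct form is khuthsoatssu, option (B).
(A) khuthaatssu is wrong: it uses inchoative instead of imperfective for aspect.
(D) khuthsoatsam is wrong: it uses negative instead of affirmative for polarity.
(C) khuthsosuats is wrong: it has the affixes in the wrong order.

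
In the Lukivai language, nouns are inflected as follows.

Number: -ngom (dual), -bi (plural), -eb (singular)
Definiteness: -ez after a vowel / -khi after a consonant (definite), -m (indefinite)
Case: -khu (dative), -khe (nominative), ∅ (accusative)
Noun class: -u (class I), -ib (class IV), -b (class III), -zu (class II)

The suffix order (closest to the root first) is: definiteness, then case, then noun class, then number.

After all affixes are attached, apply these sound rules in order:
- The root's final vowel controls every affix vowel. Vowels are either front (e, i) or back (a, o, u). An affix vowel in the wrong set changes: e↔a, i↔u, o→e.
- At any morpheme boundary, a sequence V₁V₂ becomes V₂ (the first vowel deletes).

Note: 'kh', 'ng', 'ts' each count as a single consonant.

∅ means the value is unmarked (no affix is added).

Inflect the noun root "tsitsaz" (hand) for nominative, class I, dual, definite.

Attach definiteness definite -khi (after consonant 'z') → tsitsazkhi.
Attach case nominative -khe → tsitsazkhikhe.
Attach noun class class I -u → tsitsazkhikheu.
Attach number dual -ngom → tsitsazkhikheungom.
Apply vowel harmony: tsitsazkhikheungom → tsitsazkhukhaungom.
Apply vowel deletion: tsitsazkhukhaungom → tsitsazkhukhungom.

tsitsazkhukhungom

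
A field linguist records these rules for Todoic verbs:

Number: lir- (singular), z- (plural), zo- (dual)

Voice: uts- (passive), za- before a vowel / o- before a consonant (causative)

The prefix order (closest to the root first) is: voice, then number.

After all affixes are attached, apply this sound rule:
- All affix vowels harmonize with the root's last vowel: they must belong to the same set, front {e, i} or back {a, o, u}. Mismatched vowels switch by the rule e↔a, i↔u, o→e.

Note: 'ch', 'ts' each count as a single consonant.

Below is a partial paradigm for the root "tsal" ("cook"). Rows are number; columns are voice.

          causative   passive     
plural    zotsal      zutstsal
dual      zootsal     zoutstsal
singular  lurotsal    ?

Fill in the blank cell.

Attach voice passive uts- → utstsal.
Attach number singular lir- → lirutstsal.
Apply vowel harmony: lirutstsal → lurutstsal.

lurutstsal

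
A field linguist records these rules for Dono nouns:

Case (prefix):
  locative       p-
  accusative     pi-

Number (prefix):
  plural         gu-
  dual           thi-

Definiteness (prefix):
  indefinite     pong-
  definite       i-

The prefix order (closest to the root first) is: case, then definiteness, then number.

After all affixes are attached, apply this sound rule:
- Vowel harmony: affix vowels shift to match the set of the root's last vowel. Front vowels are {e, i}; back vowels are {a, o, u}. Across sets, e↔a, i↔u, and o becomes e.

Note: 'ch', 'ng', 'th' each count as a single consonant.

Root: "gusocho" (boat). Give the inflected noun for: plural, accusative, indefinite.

Attach case accusative pi- → pigusocho.
Attach definiteness indefinite pong- → pongpigusocho.
Attach number plural gu- → gupongpigusocho.
Apply vowel harmony: gupongpigusocho → gupongpugusocho.

gupongpugusocho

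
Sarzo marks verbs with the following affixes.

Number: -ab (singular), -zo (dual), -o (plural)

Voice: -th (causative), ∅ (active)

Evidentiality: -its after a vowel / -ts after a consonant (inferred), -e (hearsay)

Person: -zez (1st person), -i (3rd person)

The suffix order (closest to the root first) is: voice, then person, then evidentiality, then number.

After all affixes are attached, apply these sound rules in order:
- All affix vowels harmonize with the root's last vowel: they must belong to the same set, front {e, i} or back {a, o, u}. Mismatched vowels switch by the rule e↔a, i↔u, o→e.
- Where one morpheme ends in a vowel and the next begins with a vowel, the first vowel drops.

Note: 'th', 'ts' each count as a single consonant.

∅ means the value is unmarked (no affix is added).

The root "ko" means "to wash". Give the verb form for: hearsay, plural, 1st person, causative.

Attach voice causative -th → koth.
Attach person 1st person -zez → kothzez.
Attach evidentiality hearsay -e → kothzeze.
Attach number plural -o → kothzezeo.
Apply vowel harmony: kothzezeo → kothzazao.
Apply vowel deletion: kothzazao → kothzazo.

kothzazo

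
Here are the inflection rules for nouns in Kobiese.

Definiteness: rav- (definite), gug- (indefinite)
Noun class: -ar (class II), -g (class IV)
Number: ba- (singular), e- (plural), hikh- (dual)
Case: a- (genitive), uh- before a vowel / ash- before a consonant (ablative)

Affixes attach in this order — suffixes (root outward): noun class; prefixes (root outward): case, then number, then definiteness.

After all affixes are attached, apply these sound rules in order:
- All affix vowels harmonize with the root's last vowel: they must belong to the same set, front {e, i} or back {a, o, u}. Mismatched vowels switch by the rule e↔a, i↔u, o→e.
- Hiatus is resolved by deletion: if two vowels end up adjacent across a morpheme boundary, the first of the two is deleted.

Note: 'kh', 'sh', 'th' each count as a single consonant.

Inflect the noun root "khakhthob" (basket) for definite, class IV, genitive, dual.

ravhukhakhakhthobg

Attach case genitive a- → akhakhthob.
Attach number dual hikh- → hikhakhakhthob.
Attach noun class class IV -g → hikhakhakhthobg.
Attach definiteness definite rav- → ravhikhakhakhthobg.
Apply vowel harmony: ravhikhakhakhthobg → ravhukhakhakhthobg.
Vowel deletion: no change.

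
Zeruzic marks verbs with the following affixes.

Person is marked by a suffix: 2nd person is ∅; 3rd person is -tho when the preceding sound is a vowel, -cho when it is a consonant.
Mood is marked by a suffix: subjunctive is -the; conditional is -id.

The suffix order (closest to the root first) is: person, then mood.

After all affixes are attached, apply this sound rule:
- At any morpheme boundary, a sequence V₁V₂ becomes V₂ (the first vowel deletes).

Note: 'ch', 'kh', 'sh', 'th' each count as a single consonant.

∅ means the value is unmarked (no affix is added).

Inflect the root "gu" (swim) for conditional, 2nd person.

gid

person = 2nd person: zero marking, form stays gu.
Attach mood conditional -id → guid.
Apply vowel deletion: guid → gid.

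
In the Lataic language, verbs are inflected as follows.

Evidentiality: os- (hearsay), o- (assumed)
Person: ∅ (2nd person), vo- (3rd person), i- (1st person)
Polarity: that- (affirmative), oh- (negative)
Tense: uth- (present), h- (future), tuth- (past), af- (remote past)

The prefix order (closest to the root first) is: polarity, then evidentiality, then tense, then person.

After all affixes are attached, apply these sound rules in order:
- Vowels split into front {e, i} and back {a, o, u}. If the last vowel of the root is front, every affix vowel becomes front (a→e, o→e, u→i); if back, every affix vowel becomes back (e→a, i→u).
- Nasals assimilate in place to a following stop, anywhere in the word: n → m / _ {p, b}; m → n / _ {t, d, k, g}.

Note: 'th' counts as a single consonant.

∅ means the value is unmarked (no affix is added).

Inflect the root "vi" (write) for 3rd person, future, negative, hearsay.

vehesehvi

Attach polarity negative oh- → ohvi.
Attach evidentiality hearsay os- → osohvi.
Attach tense future h- → hosohvi.
Attach person 3rd person vo- → vohosohvi.
Apply vowel harmony: vohosohvi → vehesehvi.
Nasal assimilation: no change.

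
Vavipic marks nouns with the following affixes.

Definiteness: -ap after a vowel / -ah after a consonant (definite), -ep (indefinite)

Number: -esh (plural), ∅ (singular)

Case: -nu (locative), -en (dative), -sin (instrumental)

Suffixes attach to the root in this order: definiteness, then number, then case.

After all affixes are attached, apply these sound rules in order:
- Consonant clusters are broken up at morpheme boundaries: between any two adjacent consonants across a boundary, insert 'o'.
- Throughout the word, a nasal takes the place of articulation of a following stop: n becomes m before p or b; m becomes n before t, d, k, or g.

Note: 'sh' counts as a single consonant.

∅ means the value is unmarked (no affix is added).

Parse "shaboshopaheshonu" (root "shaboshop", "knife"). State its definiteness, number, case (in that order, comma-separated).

Segment: shaboshop-ah-esh-nu.
definiteness: -ap/ah → definite.
number: -esh → plural.
case: -nu → locative.

definite, plural, locative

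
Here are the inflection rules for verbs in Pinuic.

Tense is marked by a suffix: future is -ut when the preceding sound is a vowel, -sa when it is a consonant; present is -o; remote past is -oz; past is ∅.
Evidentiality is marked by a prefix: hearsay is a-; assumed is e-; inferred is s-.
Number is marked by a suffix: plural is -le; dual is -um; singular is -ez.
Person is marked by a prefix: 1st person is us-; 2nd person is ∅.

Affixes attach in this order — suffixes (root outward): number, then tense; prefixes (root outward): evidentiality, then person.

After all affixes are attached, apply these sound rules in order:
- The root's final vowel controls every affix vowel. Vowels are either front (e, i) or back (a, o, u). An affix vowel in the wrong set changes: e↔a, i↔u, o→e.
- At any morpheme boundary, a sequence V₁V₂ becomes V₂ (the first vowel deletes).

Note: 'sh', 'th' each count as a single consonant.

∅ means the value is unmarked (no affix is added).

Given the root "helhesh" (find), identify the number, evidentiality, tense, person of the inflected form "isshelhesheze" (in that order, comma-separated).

singular, inferred, present, 1st person

Segment: us-s-helhesh-ez-o.
number: -ez → singular.
evidentiality: s- → inferred.
tense: -o → present.
person: us- → 1st person.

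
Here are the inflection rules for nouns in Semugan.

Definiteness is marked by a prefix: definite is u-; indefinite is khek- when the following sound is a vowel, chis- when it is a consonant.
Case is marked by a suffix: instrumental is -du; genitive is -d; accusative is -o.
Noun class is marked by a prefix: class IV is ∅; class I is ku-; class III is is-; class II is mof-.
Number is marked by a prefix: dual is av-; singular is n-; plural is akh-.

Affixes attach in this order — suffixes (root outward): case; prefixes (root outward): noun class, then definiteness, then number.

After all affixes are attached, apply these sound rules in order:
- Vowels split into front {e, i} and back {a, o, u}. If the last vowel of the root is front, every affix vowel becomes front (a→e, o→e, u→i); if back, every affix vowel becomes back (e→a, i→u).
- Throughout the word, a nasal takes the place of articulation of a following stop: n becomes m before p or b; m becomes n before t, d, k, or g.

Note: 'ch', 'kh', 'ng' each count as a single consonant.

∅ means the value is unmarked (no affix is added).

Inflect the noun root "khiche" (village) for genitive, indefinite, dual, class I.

evchiskikhiched

Attach noun class class I ku- → kukhiche.
Attach definiteness indefinite chis- (before consonant 'k') → chiskukhiche.
Attach case genitive -d → chiskukhiched.
Attach number dual av- → avchiskukhiched.
Apply vowel harmony: avchiskukhiched → evchiskikhiched.
Nasal assimilation: no change.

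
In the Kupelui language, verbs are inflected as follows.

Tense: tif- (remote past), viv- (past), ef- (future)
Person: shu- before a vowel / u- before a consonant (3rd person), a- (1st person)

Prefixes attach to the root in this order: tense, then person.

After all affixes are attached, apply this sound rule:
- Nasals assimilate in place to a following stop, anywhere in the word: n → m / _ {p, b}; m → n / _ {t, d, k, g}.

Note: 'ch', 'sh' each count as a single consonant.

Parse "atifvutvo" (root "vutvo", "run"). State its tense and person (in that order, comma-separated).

remote past, 1st person

Segment: a-tif-vutvo.
tense: tif- → remote past.
person: a- → 1st person.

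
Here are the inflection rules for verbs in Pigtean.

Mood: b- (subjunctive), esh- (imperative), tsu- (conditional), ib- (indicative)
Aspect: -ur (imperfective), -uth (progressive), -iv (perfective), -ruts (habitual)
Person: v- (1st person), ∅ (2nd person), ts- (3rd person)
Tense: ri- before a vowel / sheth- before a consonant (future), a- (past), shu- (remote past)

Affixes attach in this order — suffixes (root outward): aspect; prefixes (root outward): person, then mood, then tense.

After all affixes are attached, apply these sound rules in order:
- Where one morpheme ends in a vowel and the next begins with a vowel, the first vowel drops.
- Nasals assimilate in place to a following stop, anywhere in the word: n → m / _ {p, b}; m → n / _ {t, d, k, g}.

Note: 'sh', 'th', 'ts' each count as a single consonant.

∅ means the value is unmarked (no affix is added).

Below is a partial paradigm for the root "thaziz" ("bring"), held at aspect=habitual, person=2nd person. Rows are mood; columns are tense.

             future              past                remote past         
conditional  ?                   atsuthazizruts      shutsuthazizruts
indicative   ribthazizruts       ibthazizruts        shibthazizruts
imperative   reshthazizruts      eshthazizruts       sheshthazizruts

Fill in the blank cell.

Attach aspect habitual -ruts → thazizruts.
person = 2nd person: zero marking, form stays thazizruts.
Attach mood conditional tsu- → tsuthazizruts.
Attach tense future sheth- (before consonant 'ts') → shethtsuthazizruts.
Vowel deletion: no change.
Nasal assimilation: no change.

shethtsuthazizruts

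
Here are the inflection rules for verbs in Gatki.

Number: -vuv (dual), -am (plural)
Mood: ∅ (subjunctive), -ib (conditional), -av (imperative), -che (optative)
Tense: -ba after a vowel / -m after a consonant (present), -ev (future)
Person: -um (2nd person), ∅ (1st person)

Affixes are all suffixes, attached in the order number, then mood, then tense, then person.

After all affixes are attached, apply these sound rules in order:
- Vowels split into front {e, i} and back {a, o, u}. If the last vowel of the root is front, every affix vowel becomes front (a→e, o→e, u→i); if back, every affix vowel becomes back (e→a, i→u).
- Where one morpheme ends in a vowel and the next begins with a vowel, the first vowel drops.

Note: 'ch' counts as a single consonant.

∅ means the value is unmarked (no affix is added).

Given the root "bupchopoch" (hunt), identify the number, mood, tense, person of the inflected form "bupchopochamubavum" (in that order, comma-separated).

Segment: bupchopoch-am-ib-ev-um.
number: -am → plural.
mood: -ib → conditional.
tense: -ev → future.
person: -um → 2nd person.

plural, conditional, future, 2nd person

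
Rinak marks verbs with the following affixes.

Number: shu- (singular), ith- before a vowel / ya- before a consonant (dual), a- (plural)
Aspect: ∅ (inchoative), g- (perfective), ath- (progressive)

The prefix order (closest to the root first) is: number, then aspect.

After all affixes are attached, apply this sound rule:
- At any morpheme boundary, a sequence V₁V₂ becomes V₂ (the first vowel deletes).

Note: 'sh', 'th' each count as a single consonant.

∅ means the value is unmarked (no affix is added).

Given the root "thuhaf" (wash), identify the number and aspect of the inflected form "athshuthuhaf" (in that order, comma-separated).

singular, progressive

Segment: ath-shu-thuhaf.
number: shu- → singular.
aspect: ath- → progressive.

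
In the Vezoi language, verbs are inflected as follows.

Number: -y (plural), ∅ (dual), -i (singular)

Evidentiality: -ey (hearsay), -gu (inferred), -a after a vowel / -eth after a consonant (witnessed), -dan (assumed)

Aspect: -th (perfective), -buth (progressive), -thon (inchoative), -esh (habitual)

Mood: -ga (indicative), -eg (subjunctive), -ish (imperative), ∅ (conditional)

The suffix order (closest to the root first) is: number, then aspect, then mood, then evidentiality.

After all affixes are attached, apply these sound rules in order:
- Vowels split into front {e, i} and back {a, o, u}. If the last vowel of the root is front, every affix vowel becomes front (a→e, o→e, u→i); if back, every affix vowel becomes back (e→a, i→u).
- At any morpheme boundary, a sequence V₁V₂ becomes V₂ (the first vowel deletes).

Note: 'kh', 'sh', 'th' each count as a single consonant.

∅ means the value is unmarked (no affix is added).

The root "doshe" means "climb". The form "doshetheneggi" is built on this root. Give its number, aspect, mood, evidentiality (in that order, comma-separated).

dual, inchoative, subjunctive, inferred

Segment: doshe-thon-eg-gu.
number: ∅ → dual.
aspect: -thon → inchoative.
mood: -eg → subjunctive.
evidentiality: -gu → inferred.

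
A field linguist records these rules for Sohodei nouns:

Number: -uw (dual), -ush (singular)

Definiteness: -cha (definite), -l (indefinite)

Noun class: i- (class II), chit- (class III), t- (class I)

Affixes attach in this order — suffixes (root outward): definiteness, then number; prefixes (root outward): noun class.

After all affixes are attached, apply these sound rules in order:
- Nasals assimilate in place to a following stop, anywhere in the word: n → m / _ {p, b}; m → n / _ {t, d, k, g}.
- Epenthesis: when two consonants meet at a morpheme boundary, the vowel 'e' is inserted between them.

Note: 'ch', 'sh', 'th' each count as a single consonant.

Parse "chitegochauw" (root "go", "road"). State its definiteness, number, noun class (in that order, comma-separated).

Segment: chit-go-cha-uw.
definiteness: -cha → definite.
number: -uw → dual.
noun class: chit- → class III.

definite, dual, class III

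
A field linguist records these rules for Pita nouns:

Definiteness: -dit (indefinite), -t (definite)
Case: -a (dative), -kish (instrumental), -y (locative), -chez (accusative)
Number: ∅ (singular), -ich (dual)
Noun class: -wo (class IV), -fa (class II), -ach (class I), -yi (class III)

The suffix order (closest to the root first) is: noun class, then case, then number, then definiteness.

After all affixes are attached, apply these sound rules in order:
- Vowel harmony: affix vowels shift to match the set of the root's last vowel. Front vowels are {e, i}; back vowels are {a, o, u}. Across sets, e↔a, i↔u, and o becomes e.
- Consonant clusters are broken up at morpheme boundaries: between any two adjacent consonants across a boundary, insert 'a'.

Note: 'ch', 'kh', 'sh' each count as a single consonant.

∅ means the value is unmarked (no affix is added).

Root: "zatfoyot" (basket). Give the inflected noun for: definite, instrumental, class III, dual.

zatfoyotayukushuchat

Attach noun class class III -yi → zatfoyotyi.
Attach case instrumental -kish → zatfoyotyikish.
Attach number dual -ich → zatfoyotyikishich.
Attach definiteness definite -t → zatfoyotyikishicht.
Apply vowel harmony: zatfoyotyikishicht → zatfoyotyukushucht.
Apply epenthesis: zatfoyotyukushucht → zatfoyotayukushuchat.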